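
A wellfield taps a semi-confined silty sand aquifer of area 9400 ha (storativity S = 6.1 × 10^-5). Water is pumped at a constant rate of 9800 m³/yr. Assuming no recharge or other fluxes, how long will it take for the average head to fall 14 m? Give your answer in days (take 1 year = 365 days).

A = 9400 ha = 9.4 × 10^7 m²
ΔV = S × A × Δh = 6.1 × 10^-5 × 9.4 × 10^7 × 14 = 80280 m³
Q = 9800 m³/yr = 26.85 m³/d
t = ΔV / Q = 80280 m³ / 26.85 m³/d = 2990 d

t ≈ 2990 days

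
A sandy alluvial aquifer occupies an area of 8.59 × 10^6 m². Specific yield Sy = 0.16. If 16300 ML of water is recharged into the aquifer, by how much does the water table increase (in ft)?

Δh ≈ 38.9 ft

ΔV = 16300 ML = 1.63 × 10^7 m³
Δh = ΔV / (Sy × A) = 1.63 × 10^7 m³ / (0.16 × 8.59 × 10^6 m²) = 11.86 m
Δh = 11.86 m = 38.91 ft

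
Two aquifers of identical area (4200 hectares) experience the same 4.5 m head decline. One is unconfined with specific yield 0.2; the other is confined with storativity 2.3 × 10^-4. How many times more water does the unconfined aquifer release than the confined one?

A = 4200 hectares = 4.2 × 10^7 m²
Unconfined: ΔV_u = Sy × A × Δh = 0.2 × 4.2 × 10^7 × 4.5 = 3.78 × 10^7 m³
Confined: ΔV_c = S × A × Δh = 2.3 × 10^-4 × 4.2 × 10^7 × 4.5 = 43470 m³
Ratio = ΔV_u / ΔV_c = Sy / S = 0.2 / 2.3 × 10^-4 = 869.6

ΔV_u / ΔV_c ≈ 870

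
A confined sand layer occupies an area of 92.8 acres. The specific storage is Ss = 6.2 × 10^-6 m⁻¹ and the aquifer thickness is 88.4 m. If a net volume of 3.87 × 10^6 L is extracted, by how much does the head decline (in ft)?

S = Ss × b = 6.2 × 10^-6 m⁻¹ × 88.4 m = 5.481 × 10^-4
A = 92.8 acres = 3.755 × 10^5 m²
ΔV = 3.87 × 10^6 L = 3870 m³
Δh = ΔV / (S × A) = 3870 m³ / (5.481 × 10^-4 × 3.755 × 10^5 m²) = 18.8 m
Δh = 18.8 m = 61.69 ft

Δh ≈ 61.7 ft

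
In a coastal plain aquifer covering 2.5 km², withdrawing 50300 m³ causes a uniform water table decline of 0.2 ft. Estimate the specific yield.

A = 2.5 km² = 2.5 × 10^6 m²
Δh = 0.2 ft = 0.06096 m
Sy = ΔV / (A × Δh) = 50300 m³ / (2.5 × 10^6 m² × 0.06096 m) = 0.3301

Sy ≈ 0.33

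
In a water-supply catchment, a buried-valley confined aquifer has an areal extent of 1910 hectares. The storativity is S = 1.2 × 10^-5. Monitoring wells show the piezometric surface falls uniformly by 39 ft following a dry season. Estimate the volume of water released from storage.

A = 1910 hectares = 1.91 × 10^7 m²
Δh = 39 ft = 11.89 m
ΔV = S × A × Δh = 1.2 × 10^-5 × 1.91 × 10^7 m² × 11.89 m = 2725 m³

ΔV ≈ 2720 m³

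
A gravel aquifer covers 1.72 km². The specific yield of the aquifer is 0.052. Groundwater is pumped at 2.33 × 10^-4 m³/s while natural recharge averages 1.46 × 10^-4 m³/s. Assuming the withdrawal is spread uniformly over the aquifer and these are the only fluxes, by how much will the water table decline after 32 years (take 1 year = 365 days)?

Δh ≈ 0.982 m

A = 1.72 km² = 1.72 × 10^6 m²
Net abstraction = 2.33 × 10^-4 − 1.46 × 10^-4 = 8.7 × 10^-5 m³/s
Q_net = 8.7 × 10^-5 m³/s = 7.517 m³/d
t = 32 years = 11680 d
ΔV = Q × t = 7.517 m³/d × 11680 d = 87800 m³
Δh = ΔV / (Sy × A) = 87800 / (0.052 × 1.72 × 10^6) = 0.9816 m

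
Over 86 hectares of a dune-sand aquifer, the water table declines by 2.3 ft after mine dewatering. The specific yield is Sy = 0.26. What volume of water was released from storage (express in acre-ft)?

ΔV ≈ 127 acre-ft

A = 86 hectares = 8.6 × 10^5 m²
Δh = 2.3 ft = 0.701 m
ΔV = Sy × A × Δh = 0.26 × 8.6 × 10^5 m² × 0.701 m = 1.568 × 10^5 m³
ΔV = 1.568 × 10^5 m³ = 127.1 acre-ft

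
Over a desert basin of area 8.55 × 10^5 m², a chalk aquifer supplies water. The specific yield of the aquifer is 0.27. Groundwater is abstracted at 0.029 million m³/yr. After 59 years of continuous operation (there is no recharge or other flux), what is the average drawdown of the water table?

Q = 0.029 million m³/yr = 79.45 m³/d
t = 59 years = 21540 d
ΔV = Q × t = 79.45 m³/d × 21540 d = 1.711 × 10^6 m³
Δh = ΔV / (Sy × A) = 1.711 × 10^6 / (0.27 × 8.55 × 10^5) = 7.412 m

Δh ≈ 7.41 m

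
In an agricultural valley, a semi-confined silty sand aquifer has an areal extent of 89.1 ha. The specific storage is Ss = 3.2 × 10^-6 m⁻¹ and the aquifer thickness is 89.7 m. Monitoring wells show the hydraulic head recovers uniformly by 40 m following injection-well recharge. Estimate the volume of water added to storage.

S = Ss × b = 3.2 × 10^-6 m⁻¹ × 89.7 m = 2.87 × 10^-4
A = 89.1 ha = 8.91 × 10^5 m²
ΔV = S × A × Δh = 2.87 × 10^-4 × 8.91 × 10^5 m² × 40 m = 10230 m³

ΔV ≈ 10200 m³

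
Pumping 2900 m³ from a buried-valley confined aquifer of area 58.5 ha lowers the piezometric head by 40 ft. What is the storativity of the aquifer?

A = 58.5 ha = 5.85 × 10^5 m²
Δh = 40 ft = 12.19 m
S = ΔV / (A × Δh) = 2900 m³ / (5.85 × 10^5 m² × 12.19 m) = 4.066 × 10^-4

S ≈ 4.1 × 10^-4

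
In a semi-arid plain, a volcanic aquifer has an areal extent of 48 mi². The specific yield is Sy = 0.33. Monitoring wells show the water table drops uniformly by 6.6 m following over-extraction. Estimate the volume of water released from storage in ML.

A = 48 mi² = 1.243 × 10^8 m²
ΔV = Sy × A × Δh = 0.33 × 1.243 × 10^8 m² × 6.6 m = 2.708 × 10^8 m³
ΔV = 2.708 × 10^8 m³ = 2.708 × 10^5 ML

ΔV ≈ 2.71 × 10^5 ML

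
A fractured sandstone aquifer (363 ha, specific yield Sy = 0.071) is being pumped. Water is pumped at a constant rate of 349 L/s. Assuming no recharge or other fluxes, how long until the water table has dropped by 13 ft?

t ≈ 33.9 days

A = 363 ha = 3.63 × 10^6 m²
Δh = 13 ft = 3.962 m
ΔV = Sy × A × Δh = 0.071 × 3.63 × 10^6 × 3.962 = 1.021 × 10^6 m³
Q = 349 L/s = 30150 m³/d
t = ΔV / Q = 1.021 × 10^6 m³ / 30150 m³/d = 33.87 d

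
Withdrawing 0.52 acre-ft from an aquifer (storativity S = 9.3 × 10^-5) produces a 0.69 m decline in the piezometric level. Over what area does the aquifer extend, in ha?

ΔV = 0.52 acre-ft = 641.4 m³
A = ΔV / (S × Δh) = 641.4 / (9.3 × 10^-5 × 0.69) = 9.995 × 10^6 m²
A = 9.995 × 10^6 m² = 999.5 ha

A ≈ 1000 ha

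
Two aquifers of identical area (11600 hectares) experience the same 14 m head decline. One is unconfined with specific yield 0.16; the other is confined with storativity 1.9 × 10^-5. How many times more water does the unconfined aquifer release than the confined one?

A = 11600 hectares = 1.16 × 10^8 m²
Unconfined: ΔV_u = Sy × A × Δh = 0.16 × 1.16 × 10^8 × 14 = 2.598 × 10^8 m³
Confined: ΔV_c = S × A × Δh = 1.9 × 10^-5 × 1.16 × 10^8 × 14 = 30860 m³
Ratio = ΔV_u / ΔV_c = Sy / S = 0.16 / 1.9 × 10^-5 = 8421

ΔV_u / ΔV_c ≈ 8420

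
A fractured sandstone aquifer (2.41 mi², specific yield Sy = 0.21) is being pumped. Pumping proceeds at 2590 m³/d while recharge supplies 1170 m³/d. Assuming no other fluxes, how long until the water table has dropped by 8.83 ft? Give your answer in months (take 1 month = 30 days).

t ≈ 82.8 months

A = 2.41 mi² = 6.242 × 10^6 m²
Δh = 8.83 ft = 2.691 m
ΔV = Sy × A × Δh = 0.21 × 6.242 × 10^6 × 2.691 = 3.528 × 10^6 m³
Net withdrawal = 2590 − 1170 = 1420 m³/d
t = ΔV / Q = 3.528 × 10^6 m³ / 1420 m³/d = 2484 d
t = 2484 d ≈ 82.81 months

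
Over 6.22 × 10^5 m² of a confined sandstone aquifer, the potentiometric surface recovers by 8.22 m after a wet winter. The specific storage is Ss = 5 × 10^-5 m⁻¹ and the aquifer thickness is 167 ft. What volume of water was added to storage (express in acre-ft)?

ΔV ≈ 10.5 acre-ft

b = 167 ft = 50.9 m
S = Ss × b = 5 × 10^-5 m⁻¹ × 50.9 m = 2.545 × 10^-3
ΔV = S × A × Δh = 0.002545 × 6.22 × 10^5 m² × 8.22 m = 13010 m³
ΔV = 13010 m³ = 10.55 acre-ft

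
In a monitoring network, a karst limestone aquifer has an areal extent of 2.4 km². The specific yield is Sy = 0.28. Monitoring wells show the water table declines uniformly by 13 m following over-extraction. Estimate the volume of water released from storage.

ΔV ≈ 8.74 × 10^6 m³

A = 2.4 km² = 2.4 × 10^6 m²
ΔV = Sy × A × Δh = 0.28 × 2.4 × 10^6 m² × 13 m = 8.736 × 10^6 m³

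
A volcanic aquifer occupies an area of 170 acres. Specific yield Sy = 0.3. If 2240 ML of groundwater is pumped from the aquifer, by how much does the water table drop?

A = 170 acres = 6.88 × 10^5 m²
ΔV = 2240 ML = 2.24 × 10^6 m³
Δh = ΔV / (Sy × A) = 2.24 × 10^6 m³ / (0.3 × 6.88 × 10^5 m²) = 10.85 m

Δh ≈ 10.9 m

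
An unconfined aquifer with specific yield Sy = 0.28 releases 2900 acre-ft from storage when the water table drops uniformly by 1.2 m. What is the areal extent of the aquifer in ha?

ΔV = 2900 acre-ft = 3.577 × 10^6 m³
A = ΔV / (Sy × Δh) = 3.577 × 10^6 / (0.28 × 1.2) = 1.065 × 10^7 m²
A = 1.065 × 10^7 m² = 1065 ha

A ≈ 1060 ha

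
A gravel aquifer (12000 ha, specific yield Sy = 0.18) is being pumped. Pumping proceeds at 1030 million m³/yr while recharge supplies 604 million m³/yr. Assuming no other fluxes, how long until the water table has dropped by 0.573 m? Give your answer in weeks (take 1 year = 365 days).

t ≈ 1.51 weeks

A = 12000 ha = 1.2 × 10^8 m²
ΔV = Sy × A × Δh = 0.18 × 1.2 × 10^8 × 0.573 = 1.238 × 10^7 m³
Net withdrawal = 1030 − 604 = 426 million m³/yr = 1.167 × 10^6 m³/d
t = ΔV / Q = 1.238 × 10^7 m³ / 1.167 × 10^6 m³/d = 10.6 d
t = 10.6 d ≈ 1.515 weeks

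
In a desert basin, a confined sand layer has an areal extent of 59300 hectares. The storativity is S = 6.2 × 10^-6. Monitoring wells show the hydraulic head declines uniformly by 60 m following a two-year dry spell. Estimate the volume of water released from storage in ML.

ΔV ≈ 221 ML

A = 59300 hectares = 5.93 × 10^8 m²
ΔV = S × A × Δh = 6.2 × 10^-6 × 5.93 × 10^8 m² × 60 m = 2.206 × 10^5 m³
ΔV = 2.206 × 10^5 m³ = 220.6 ML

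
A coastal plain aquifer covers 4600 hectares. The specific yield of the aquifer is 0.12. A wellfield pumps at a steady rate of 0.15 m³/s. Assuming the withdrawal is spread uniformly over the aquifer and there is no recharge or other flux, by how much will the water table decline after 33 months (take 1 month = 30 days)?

A = 4600 hectares = 4.6 × 10^7 m²
Q = 0.15 m³/s = 12960 m³/d
t = 33 months = 990 d
ΔV = Q × t = 12960 m³/d × 990 d = 1.283 × 10^7 m³
Δh = ΔV / (Sy × A) = 1.283 × 10^7 / (0.12 × 4.6 × 10^7) = 2.324 m

Δh ≈ 2.32 m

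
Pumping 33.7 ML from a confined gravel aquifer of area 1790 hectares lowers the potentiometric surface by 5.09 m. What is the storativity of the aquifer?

A = 1790 hectares = 1.79 × 10^7 m²
ΔV = 33.7 ML = 33700 m³
S = ΔV / (A × Δh) = 33700 m³ / (1.79 × 10^7 m² × 5.09 m) = 3.699 × 10^-4

S ≈ 3.7 × 10^-4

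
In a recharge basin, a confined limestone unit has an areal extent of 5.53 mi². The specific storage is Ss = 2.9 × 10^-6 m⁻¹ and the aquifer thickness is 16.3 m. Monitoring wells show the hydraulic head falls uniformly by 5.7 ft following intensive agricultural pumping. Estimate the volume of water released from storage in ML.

ΔV ≈ 1.18 ML

S = Ss × b = 2.9 × 10^-6 m⁻¹ × 16.3 m = 4.727 × 10^-5
A = 5.53 mi² = 1.432 × 10^7 m²
Δh = 5.7 ft = 1.737 m
ΔV = S × A × Δh = 4.727 × 10^-5 × 1.432 × 10^7 m² × 1.737 m = 1176 m³
ΔV = 1176 m³ = 1.176 ML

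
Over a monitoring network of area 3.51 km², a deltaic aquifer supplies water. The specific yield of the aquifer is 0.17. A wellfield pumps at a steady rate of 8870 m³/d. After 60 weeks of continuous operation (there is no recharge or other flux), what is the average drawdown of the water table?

Δh ≈ 6.24 m

A = 3.51 km² = 3.51 × 10^6 m²
t = 60 weeks = 420 d
ΔV = Q × t = 8870 m³/d × 420 d = 3.725 × 10^6 m³
Δh = ΔV / (Sy × A) = 3.725 × 10^6 / (0.17 × 3.51 × 10^6) = 6.243 m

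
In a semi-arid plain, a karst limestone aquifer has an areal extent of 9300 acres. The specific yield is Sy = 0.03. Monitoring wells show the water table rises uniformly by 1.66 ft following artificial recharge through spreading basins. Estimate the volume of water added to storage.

ΔV ≈ 5.71 × 10^5 m³

A = 9300 acres = 3.764 × 10^7 m²
Δh = 1.66 ft = 0.506 m
ΔV = Sy × A × Δh = 0.03 × 3.764 × 10^7 m² × 0.506 m = 5.713 × 10^5 m³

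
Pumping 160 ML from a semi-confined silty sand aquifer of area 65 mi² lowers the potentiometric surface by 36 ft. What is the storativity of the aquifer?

A = 65 mi² = 1.683 × 10^8 m²
Δh = 36 ft = 10.97 m
ΔV = 160 ML = 1.6 × 10^5 m³
S = ΔV / (A × Δh) = 1.6 × 10^5 m³ / (1.683 × 10^8 m² × 10.97 m) = 8.661 × 10^-5

S ≈ 8.7 × 10^-5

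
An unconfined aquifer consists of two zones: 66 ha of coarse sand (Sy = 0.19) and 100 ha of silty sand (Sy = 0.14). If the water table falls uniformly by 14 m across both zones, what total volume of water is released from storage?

A₁ = 66 ha = 6.6 × 10^5 m²; A₂ = 100 ha = 1 × 10^6 m²
ΔV₁ = 0.19 × 6.6 × 10^5 × 14 = 1.756 × 10^6 m³
ΔV₂ = 0.14 × 1 × 10^6 × 14 = 1.96 × 10^6 m³
ΔV = ΔV₁ + ΔV₂ = 3.716 × 10^6 m³

ΔV ≈ 3.72 × 10^6 m³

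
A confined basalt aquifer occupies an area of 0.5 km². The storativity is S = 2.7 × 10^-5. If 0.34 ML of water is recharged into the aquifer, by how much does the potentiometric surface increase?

A = 0.5 km² = 5 × 10^5 m²
ΔV = 0.34 ML = 340 m³
Δh = ΔV / (S × A) = 340 m³ / (2.7 × 10^-5 × 5 × 10^5 m²) = 25.19 m

Δh ≈ 25.2 m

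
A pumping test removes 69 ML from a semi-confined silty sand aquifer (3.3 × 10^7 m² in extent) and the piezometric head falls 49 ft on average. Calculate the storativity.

Δh = 49 ft = 14.94 m
ΔV = 69 ML = 69000 m³
S = ΔV / (A × Δh) = 69000 m³ / (3.3 × 10^7 m² × 14.94 m) = 1.4 × 10^-4

S ≈ 1.4 × 10^-4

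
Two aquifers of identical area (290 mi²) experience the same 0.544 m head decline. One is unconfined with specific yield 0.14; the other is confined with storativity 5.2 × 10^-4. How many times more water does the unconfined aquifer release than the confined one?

ΔV_u / ΔV_c ≈ 269

A = 290 mi² = 7.511 × 10^8 m²
Unconfined: ΔV_u = Sy × A × Δh = 0.14 × 7.511 × 10^8 × 0.544 = 5.72 × 10^7 m³
Confined: ΔV_c = S × A × Δh = 5.2 × 10^-4 × 7.511 × 10^8 × 0.544 = 2.125 × 10^5 m³
Ratio = ΔV_u / ΔV_c = Sy / S = 0.14 / 5.2 × 10^-4 = 269.2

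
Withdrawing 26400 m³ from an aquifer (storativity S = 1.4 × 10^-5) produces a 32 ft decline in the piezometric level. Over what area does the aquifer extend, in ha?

Δh = 32 ft = 9.754 m
A = ΔV / (S × Δh) = 26400 / (1.4 × 10^-5 × 9.754) = 1.933 × 10^8 m²
A = 1.933 × 10^8 m² = 19330 ha

A ≈ 19300 ha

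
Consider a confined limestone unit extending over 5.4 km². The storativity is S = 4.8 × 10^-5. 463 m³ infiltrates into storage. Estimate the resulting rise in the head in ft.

Δh ≈ 5.86 ft

A = 5.4 km² = 5.4 × 10^6 m²
Δh = ΔV / (S × A) = 463 m³ / (4.8 × 10^-5 × 5.4 × 10^6 m²) = 1.786 m
Δh = 1.786 m = 5.86 ft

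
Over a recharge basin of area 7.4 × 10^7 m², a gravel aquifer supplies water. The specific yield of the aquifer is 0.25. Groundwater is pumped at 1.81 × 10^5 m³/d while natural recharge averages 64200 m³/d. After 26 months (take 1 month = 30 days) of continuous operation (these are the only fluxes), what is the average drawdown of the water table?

Net abstraction = 1.81 × 10^5 − 64200 = 1.168 × 10^5 m³/d
t = 26 months = 780 d
ΔV = Q × t = 1.168 × 10^5 m³/d × 780 d = 9.11 × 10^7 m³
Δh = ΔV / (Sy × A) = 9.11 × 10^7 / (0.25 × 7.4 × 10^7) = 4.925 m

Δh ≈ 4.92 m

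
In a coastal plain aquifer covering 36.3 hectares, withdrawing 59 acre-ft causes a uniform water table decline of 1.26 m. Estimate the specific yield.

A = 36.3 hectares = 3.63 × 10^5 m²
ΔV = 59 acre-ft = 72780 m³
Sy = ΔV / (A × Δh) = 72780 m³ / (3.63 × 10^5 m² × 1.26 m) = 0.1591

Sy ≈ 0.16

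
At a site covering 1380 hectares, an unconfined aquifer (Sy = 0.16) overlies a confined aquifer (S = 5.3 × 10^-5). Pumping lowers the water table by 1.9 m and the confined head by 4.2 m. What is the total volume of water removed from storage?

A = 1380 hectares = 1.38 × 10^7 m²
Unconfined: ΔV_u = Sy × A × Δh_u = 0.16 × 1.38 × 10^7 × 1.9 = 4.195 × 10^6 m³
Confined: ΔV_c = S × A × Δh_c = 5.3 × 10^-5 × 1.38 × 10^7 × 4.2 = 3072 m³
Total ΔV = 4.195 × 10^6 + 3072 = 4.198 × 10^6 m³

ΔV ≈ 4.2 × 10^6 m³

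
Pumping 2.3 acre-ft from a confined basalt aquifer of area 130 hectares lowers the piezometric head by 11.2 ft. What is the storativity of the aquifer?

A = 130 hectares = 1.3 × 10^6 m²
Δh = 11.2 ft = 3.414 m
ΔV = 2.3 acre-ft = 2837 m³
S = ΔV / (A × Δh) = 2837 m³ / (1.3 × 10^6 m² × 3.414 m) = 6.393 × 10^-4

S ≈ 6.4 × 10^-4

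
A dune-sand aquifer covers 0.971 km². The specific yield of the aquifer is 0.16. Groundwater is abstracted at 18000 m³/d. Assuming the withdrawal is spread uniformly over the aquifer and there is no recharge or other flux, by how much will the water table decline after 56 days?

Δh ≈ 6.49 m

A = 0.971 km² = 9.71 × 10^5 m²
ΔV = Q × t = 18000 m³/d × 56 d = 1.008 × 10^6 m³
Δh = ΔV / (Sy × A) = 1.008 × 10^6 / (0.16 × 9.71 × 10^5) = 6.488 m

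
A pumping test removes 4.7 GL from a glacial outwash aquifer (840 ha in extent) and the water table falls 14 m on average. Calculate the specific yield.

A = 840 ha = 8.4 × 10^6 m²
ΔV = 4.7 GL = 4.7 × 10^6 m³
Sy = ΔV / (A × Δh) = 4.7 × 10^6 m³ / (8.4 × 10^6 m² × 14 m) = 0.03997

Sy ≈ 0.04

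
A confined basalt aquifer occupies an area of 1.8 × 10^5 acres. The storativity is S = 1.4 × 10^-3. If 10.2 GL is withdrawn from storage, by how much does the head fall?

A = 1.8 × 10^5 acres = 7.284 × 10^8 m²
ΔV = 10.2 GL = 1.02 × 10^7 m³
Δh = ΔV / (S × A) = 1.02 × 10^7 m³ / (0.0014 × 7.284 × 10^8 m²) = 10 m

Δh ≈ 10 m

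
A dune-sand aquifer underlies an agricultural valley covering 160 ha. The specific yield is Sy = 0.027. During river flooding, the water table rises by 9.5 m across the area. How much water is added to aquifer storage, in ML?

A = 160 ha = 1.6 × 10^6 m²
ΔV = Sy × A × Δh = 0.027 × 1.6 × 10^6 m² × 9.5 m = 4.104 × 10^5 m³
ΔV = 4.104 × 10^5 m³ = 410.4 ML

ΔV ≈ 410 ML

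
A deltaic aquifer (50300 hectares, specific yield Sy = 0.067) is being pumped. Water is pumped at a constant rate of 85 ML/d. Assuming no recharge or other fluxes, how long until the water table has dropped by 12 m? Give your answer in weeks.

t ≈ 680 weeks

A = 50300 hectares = 5.03 × 10^8 m²
ΔV = Sy × A × Δh = 0.067 × 5.03 × 10^8 × 12 = 4.044 × 10^8 m³
Q = 85 ML/d = 85000 m³/d
t = ΔV / Q = 4.044 × 10^8 m³ / 85000 m³/d = 4758 d
t = 4758 d ≈ 679.7 weeks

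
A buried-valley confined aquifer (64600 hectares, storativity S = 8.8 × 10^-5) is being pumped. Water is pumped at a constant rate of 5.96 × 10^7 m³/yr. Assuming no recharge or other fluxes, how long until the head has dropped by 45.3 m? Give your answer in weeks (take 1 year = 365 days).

A = 64600 hectares = 6.46 × 10^8 m²
ΔV = S × A × Δh = 8.8 × 10^-5 × 6.46 × 10^8 × 45.3 = 2.575 × 10^6 m³
Q = 5.96 × 10^7 m³/yr = 1.633 × 10^5 m³/d
t = ΔV / Q = 2.575 × 10^6 m³ / 1.633 × 10^5 m³/d = 15.77 d
t = 15.77 d ≈ 2.253 weeks

t ≈ 2.25 weeks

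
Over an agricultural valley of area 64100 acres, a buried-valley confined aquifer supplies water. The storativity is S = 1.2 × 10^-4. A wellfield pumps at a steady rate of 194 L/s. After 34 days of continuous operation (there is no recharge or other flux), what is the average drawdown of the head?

Δh ≈ 18.3 m

A = 64100 acres = 2.594 × 10^8 m²
Q = 194 L/s = 16760 m³/d
ΔV = Q × t = 16760 m³/d × 34 d = 5.699 × 10^5 m³
Δh = ΔV / (S × A) = 5.699 × 10^5 / (1.2 × 10^-4 × 2.594 × 10^8) = 18.31 m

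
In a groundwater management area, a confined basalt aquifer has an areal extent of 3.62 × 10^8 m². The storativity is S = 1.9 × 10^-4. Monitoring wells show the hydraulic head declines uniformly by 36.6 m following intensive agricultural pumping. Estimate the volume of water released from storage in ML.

ΔV = S × A × Δh = 1.9 × 10^-4 × 3.62 × 10^8 m² × 36.6 m = 2.517 × 10^6 m³
ΔV = 2.517 × 10^6 m³ = 2517 ML

ΔV ≈ 2520 ML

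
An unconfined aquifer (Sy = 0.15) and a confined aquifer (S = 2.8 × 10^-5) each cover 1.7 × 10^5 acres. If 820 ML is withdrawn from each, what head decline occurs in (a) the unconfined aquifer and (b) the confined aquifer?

Δh_u ≈ 0.00795 m; Δh_c ≈ 42.6 m

A = 1.7 × 10^5 acres = 6.88 × 10^8 m²
ΔV = 820 ML = 8.2 × 10^5 m³
Unconfined: Δh_u = ΔV/(Sy·A) = 8.2 × 10^5/(0.15 × 6.88 × 10^8) = 0.007946 m
Confined: Δh_c = ΔV/(S·A) = 8.2 × 10^5/(2.8 × 10^-5 × 6.88 × 10^8) = 42.57 m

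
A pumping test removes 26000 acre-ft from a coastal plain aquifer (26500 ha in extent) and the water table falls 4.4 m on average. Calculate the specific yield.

A = 26500 ha = 2.65 × 10^8 m²
ΔV = 26000 acre-ft = 3.207 × 10^7 m³
Sy = ΔV / (A × Δh) = 3.207 × 10^7 m³ / (2.65 × 10^8 m² × 4.4 m) = 0.0275

Sy ≈ 0.028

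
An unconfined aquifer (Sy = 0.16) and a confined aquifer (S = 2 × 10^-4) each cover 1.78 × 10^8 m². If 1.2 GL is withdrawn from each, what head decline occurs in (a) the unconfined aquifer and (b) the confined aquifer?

ΔV = 1.2 GL = 1.2 × 10^6 m³
Unconfined: Δh_u = ΔV/(Sy·A) = 1.2 × 10^6/(0.16 × 1.78 × 10^8) = 0.04213 m
Confined: Δh_c = ΔV/(S·A) = 1.2 × 10^6/(2 × 10^-4 × 1.78 × 10^8) = 33.71 m

Δh_u ≈ 0.0421 m; Δh_c ≈ 33.7 m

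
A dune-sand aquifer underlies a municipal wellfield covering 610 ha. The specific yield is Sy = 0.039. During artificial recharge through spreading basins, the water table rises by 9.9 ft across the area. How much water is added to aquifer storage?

ΔV ≈ 7.18 × 10^5 m³

A = 610 ha = 6.1 × 10^6 m²
Δh = 9.9 ft = 3.018 m
ΔV = Sy × A × Δh = 0.039 × 6.1 × 10^6 m² × 3.018 m = 7.179 × 10^5 m³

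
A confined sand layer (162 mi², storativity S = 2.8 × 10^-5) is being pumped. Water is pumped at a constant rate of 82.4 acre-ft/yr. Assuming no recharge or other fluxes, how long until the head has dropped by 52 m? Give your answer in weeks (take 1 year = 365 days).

t ≈ 313 weeks

A = 162 mi² = 4.196 × 10^8 m²
ΔV = S × A × Δh = 2.8 × 10^-5 × 4.196 × 10^8 × 52 = 6.109 × 10^5 m³
Q = 82.4 acre-ft/yr = 278.5 m³/d
t = ΔV / Q = 6.109 × 10^5 m³ / 278.5 m³/d = 2194 d
t = 2194 d ≈ 313.4 weeks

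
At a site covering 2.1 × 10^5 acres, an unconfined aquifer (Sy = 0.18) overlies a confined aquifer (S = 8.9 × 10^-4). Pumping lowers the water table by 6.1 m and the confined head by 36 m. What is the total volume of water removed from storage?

A = 2.1 × 10^5 acres = 8.498 × 10^8 m²
Unconfined: ΔV_u = Sy × A × Δh_u = 0.18 × 8.498 × 10^8 × 6.1 = 9.331 × 10^8 m³
Confined: ΔV_c = S × A × Δh_c = 8.9 × 10^-4 × 8.498 × 10^8 × 36 = 2.723 × 10^7 m³
Total ΔV = 9.331 × 10^8 + 2.723 × 10^7 = 9.604 × 10^8 m³

ΔV ≈ 9.6 × 10^8 m³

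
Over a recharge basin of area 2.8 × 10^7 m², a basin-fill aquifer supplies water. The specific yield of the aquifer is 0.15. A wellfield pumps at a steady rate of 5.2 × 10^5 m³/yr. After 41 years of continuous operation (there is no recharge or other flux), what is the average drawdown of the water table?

Δh ≈ 5.08 m

Q = 5.2 × 10^5 m³/yr = 1425 m³/d
t = 41 years = 14960 d
ΔV = Q × t = 1425 m³/d × 14960 d = 2.132 × 10^7 m³
Δh = ΔV / (Sy × A) = 2.132 × 10^7 / (0.15 × 2.8 × 10^7) = 5.076 m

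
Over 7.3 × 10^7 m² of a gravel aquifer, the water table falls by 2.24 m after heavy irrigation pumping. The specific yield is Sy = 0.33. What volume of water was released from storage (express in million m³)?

ΔV ≈ 54 million m³

ΔV = Sy × A × Δh = 0.33 × 7.3 × 10^7 m² × 2.24 m = 5.396 × 10^7 m³
ΔV = 5.396 × 10^7 m³ = 53.96 million m³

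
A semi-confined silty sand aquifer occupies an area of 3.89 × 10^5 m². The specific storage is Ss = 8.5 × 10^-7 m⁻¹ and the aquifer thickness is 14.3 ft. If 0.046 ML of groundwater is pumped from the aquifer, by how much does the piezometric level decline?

Δh ≈ 31.9 m

b = 14.3 ft = 4.359 m
S = Ss × b = 8.5 × 10^-7 m⁻¹ × 4.359 m = 3.705 × 10^-6
ΔV = 0.046 ML = 46 m³
Δh = ΔV / (S × A) = 46 m³ / (3.705 × 10^-6 × 3.89 × 10^5 m²) = 31.92 m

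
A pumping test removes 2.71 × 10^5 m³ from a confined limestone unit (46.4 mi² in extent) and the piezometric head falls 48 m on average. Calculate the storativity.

A = 46.4 mi² = 1.202 × 10^8 m²
S = ΔV / (A × Δh) = 2.71 × 10^5 m³ / (1.202 × 10^8 m² × 48 m) = 4.698 × 10^-5

S ≈ 4.7 × 10^-5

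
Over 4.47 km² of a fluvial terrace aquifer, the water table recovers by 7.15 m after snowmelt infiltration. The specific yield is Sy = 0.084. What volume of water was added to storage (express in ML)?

ΔV ≈ 2680 ML

A = 4.47 km² = 4.47 × 10^6 m²
ΔV = Sy × A × Δh = 0.084 × 4.47 × 10^6 m² × 7.15 m = 2.685 × 10^6 m³
ΔV = 2.685 × 10^6 m³ = 2685 ML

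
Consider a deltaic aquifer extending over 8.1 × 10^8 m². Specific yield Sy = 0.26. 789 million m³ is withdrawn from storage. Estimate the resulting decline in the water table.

ΔV = 789 million m³ = 7.89 × 10^8 m³
Δh = ΔV / (Sy × A) = 7.89 × 10^8 m³ / (0.26 × 8.1 × 10^8 m²) = 3.746 m

Δh ≈ 3.75 m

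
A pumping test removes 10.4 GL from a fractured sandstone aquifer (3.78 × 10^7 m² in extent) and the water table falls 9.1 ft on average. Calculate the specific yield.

Δh = 9.1 ft = 2.774 m
ΔV = 10.4 GL = 1.04 × 10^7 m³
Sy = ΔV / (A × Δh) = 1.04 × 10^7 m³ / (3.78 × 10^7 m² × 2.774 m) = 0.09919

Sy ≈ 0.099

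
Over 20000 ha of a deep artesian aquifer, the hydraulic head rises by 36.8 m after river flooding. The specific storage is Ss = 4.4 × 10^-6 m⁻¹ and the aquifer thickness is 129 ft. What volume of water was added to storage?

b = 129 ft = 39.32 m
S = Ss × b = 4.4 × 10^-6 m⁻¹ × 39.32 m = 1.73 × 10^-4
A = 20000 ha = 2 × 10^8 m²
ΔV = S × A × Δh = 1.73 × 10^-4 × 2 × 10^8 m² × 36.8 m = 1.273 × 10^6 m³

ΔV ≈ 1.27 × 10^6 m³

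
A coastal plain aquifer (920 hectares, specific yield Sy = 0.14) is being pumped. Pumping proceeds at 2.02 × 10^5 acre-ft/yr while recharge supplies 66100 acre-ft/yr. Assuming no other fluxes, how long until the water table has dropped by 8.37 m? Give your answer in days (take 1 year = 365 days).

t ≈ 23.5 days

A = 920 hectares = 9.2 × 10^6 m²
ΔV = Sy × A × Δh = 0.14 × 9.2 × 10^6 × 8.37 = 1.078 × 10^7 m³
Net withdrawal = 2.02 × 10^5 − 66100 = 1.359 × 10^5 acre-ft/yr = 4.593 × 10^5 m³/d
t = ΔV / Q = 1.078 × 10^7 m³ / 4.593 × 10^5 m³/d = 23.47 d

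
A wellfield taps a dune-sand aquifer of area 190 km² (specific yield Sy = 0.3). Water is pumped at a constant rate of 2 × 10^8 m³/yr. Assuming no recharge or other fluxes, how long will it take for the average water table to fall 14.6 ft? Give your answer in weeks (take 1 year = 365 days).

t ≈ 66.1 weeks

A = 190 km² = 1.9 × 10^8 m²
Δh = 14.6 ft = 4.45 m
ΔV = Sy × A × Δh = 0.3 × 1.9 × 10^8 × 4.45 = 2.537 × 10^8 m³
Q = 2 × 10^8 m³/yr = 5.479 × 10^5 m³/d
t = ΔV / Q = 2.537 × 10^8 m³ / 5.479 × 10^5 m³/d = 462.9 d
t = 462.9 d ≈ 66.13 weeks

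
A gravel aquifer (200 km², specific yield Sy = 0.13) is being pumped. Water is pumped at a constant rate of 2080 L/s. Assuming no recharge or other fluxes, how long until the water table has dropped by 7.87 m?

t ≈ 1140 days

A = 200 km² = 2 × 10^8 m²
ΔV = Sy × A × Δh = 0.13 × 2 × 10^8 × 7.87 = 2.046 × 10^8 m³
Q = 2080 L/s = 1.797 × 10^5 m³/d
t = ΔV / Q = 2.046 × 10^8 m³ / 1.797 × 10^5 m³/d = 1139 d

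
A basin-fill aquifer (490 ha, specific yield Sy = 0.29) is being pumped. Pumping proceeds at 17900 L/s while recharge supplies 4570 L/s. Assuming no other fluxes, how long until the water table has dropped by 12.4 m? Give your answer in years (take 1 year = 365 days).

A = 490 ha = 4.9 × 10^6 m²
ΔV = Sy × A × Δh = 0.29 × 4.9 × 10^6 × 12.4 = 1.762 × 10^7 m³
Net withdrawal = 17900 − 4570 = 13330 L/s = 1.152 × 10^6 m³/d
t = ΔV / Q = 1.762 × 10^7 m³ / 1.152 × 10^6 m³/d = 15.3 d
t = 15.3 d ≈ 0.04192 years

t ≈ 0.0419 years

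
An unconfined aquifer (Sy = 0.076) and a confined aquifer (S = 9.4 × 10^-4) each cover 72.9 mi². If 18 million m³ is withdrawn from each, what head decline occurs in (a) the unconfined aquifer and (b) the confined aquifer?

Δh_u ≈ 1.25 m; Δh_c ≈ 101 m

A = 72.9 mi² = 1.888 × 10^8 m²
ΔV = 18 million m³ = 1.8 × 10^7 m³
Unconfined: Δh_u = ΔV/(Sy·A) = 1.8 × 10^7/(0.076 × 1.888 × 10^8) = 1.254 m
Confined: Δh_c = ΔV/(S·A) = 1.8 × 10^7/(9.4 × 10^-4 × 1.888 × 10^8) = 101.4 m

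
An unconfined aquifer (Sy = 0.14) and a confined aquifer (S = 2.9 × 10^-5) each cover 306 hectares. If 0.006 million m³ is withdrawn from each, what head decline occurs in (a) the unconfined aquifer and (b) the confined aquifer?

Δh_u ≈ 0.014 m; Δh_c ≈ 67.6 m

A = 306 hectares = 3.06 × 10^6 m²
ΔV = 0.006 million m³ = 6000 m³
Unconfined: Δh_u = ΔV/(Sy·A) = 6000/(0.14 × 3.06 × 10^6) = 0.01401 m
Confined: Δh_c = ΔV/(S·A) = 6000/(2.9 × 10^-5 × 3.06 × 10^6) = 67.61 m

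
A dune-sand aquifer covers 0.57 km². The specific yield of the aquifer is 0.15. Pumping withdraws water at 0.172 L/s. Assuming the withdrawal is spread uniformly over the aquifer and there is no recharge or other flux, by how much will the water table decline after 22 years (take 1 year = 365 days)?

A = 0.57 km² = 5.7 × 10^5 m²
Q = 0.172 L/s = 14.86 m³/d
t = 22 years = 8030 d
ΔV = Q × t = 14.86 m³/d × 8030 d = 1.193 × 10^5 m³
Δh = ΔV / (Sy × A) = 1.193 × 10^5 / (0.15 × 5.7 × 10^5) = 1.396 m

Δh ≈ 1.4 m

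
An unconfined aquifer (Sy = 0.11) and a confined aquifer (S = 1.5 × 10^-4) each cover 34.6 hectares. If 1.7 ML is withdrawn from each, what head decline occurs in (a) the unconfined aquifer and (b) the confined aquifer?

Δh_u ≈ 0.0447 m; Δh_c ≈ 32.8 m

A = 34.6 hectares = 3.46 × 10^5 m²
ΔV = 1.7 ML = 1700 m³
Unconfined: Δh_u = ΔV/(Sy·A) = 1700/(0.11 × 3.46 × 10^5) = 0.04467 m
Confined: Δh_c = ΔV/(S·A) = 1700/(1.5 × 10^-4 × 3.46 × 10^5) = 32.76 m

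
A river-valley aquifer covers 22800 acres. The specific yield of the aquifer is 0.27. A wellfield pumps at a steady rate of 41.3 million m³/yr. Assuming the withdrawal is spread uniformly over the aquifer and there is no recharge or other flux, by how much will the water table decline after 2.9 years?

Δh ≈ 4.81 m

A = 22800 acres = 9.227 × 10^7 m²
Q = 41.3 million m³/yr = 1.132 × 10^5 m³/d
t = 2.9 years = 1058 d
ΔV = Q × t = 1.132 × 10^5 m³/d × 1058 d = 1.198 × 10^8 m³
Δh = ΔV / (Sy × A) = 1.198 × 10^8 / (0.27 × 9.227 × 10^7) = 4.808 m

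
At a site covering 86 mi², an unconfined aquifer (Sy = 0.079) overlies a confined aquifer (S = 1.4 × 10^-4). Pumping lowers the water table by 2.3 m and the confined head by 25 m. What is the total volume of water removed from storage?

ΔV ≈ 4.13 × 10^7 m³

A = 86 mi² = 2.227 × 10^8 m²
Unconfined: ΔV_u = Sy × A × Δh_u = 0.079 × 2.227 × 10^8 × 2.3 = 4.047 × 10^7 m³
Confined: ΔV_c = S × A × Δh_c = 1.4 × 10^-4 × 2.227 × 10^8 × 25 = 7.796 × 10^5 m³
Total ΔV = 4.047 × 10^7 + 7.796 × 10^5 = 4.125 × 10^7 m³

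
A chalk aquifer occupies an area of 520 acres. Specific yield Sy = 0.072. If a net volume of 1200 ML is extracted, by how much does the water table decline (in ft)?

Δh ≈ 26 ft

A = 520 acres = 2.104 × 10^6 m²
ΔV = 1200 ML = 1.2 × 10^6 m³
Δh = ΔV / (Sy × A) = 1.2 × 10^6 m³ / (0.072 × 2.104 × 10^6 m²) = 7.92 m
Δh = 7.92 m = 25.98 ft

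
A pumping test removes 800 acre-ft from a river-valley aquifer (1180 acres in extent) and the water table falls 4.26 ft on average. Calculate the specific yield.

Sy ≈ 0.16

A = 1180 acres = 4.775 × 10^6 m²
Δh = 4.26 ft = 1.298 m
ΔV = 800 acre-ft = 9.868 × 10^5 m³
Sy = ΔV / (A × Δh) = 9.868 × 10^5 m³ / (4.775 × 10^6 m² × 1.298 m) = 0.1591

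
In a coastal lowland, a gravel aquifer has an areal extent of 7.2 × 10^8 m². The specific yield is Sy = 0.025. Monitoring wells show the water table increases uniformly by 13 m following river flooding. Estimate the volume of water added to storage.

ΔV ≈ 2.34 × 10^8 m³

ΔV = Sy × A × Δh = 0.025 × 7.2 × 10^8 m² × 13 m = 2.34 × 10^8 m³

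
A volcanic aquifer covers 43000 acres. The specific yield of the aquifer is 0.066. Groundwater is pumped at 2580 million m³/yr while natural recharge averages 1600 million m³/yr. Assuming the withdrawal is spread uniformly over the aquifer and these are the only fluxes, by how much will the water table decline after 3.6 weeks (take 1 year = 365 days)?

A = 43000 acres = 1.74 × 10^8 m²
Net abstraction = 2580 − 1600 = 980 million m³/yr
Q_net = 980 million m³/yr = 2.685 × 10^6 m³/d
t = 3.6 weeks = 25.2 d
ΔV = Q × t = 2.685 × 10^6 m³/d × 25.2 d = 6.766 × 10^7 m³
Δh = ΔV / (Sy × A) = 6.766 × 10^7 / (0.066 × 1.74 × 10^8) = 5.891 m

Δh ≈ 5.89 m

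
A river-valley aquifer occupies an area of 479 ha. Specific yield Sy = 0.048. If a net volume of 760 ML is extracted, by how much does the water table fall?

A = 479 ha = 4.79 × 10^6 m²
ΔV = 760 ML = 7.6 × 10^5 m³
Δh = ΔV / (Sy × A) = 7.6 × 10^5 m³ / (0.048 × 4.79 × 10^6 m²) = 3.305 m

Δh ≈ 3.31 m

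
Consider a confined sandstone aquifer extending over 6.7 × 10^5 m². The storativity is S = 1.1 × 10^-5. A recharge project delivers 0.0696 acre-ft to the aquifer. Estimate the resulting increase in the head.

ΔV = 0.0696 acre-ft = 85.85 m³
Δh = ΔV / (S × A) = 85.85 m³ / (1.1 × 10^-5 × 6.7 × 10^5 m²) = 11.65 m

Δh ≈ 11.6 m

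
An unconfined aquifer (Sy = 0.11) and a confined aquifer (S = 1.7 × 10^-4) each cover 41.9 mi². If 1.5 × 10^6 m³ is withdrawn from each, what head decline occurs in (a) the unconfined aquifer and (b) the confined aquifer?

A = 41.9 mi² = 1.085 × 10^8 m²
Unconfined: Δh_u = ΔV/(Sy·A) = 1.5 × 10^6/(0.11 × 1.085 × 10^8) = 0.1257 m
Confined: Δh_c = ΔV/(S·A) = 1.5 × 10^6/(1.7 × 10^-4 × 1.085 × 10^8) = 81.31 m

Δh_u ≈ 0.126 m; Δh_c ≈ 81.3 m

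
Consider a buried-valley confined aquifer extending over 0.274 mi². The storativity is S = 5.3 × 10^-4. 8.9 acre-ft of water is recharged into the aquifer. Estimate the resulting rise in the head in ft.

Δh ≈ 95.8 ft

A = 0.274 mi² = 7.097 × 10^5 m²
ΔV = 8.9 acre-ft = 10980 m³
Δh = ΔV / (S × A) = 10980 m³ / (5.3 × 10^-4 × 7.097 × 10^5 m²) = 29.19 m
Δh = 29.19 m = 95.76 ft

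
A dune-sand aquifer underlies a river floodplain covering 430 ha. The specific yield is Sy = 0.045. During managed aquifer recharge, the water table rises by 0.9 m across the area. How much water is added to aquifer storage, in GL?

ΔV ≈ 0.174 GL

A = 430 ha = 4.3 × 10^6 m²
ΔV = Sy × A × Δh = 0.045 × 4.3 × 10^6 m² × 0.9 m = 1.742 × 10^5 m³
ΔV = 1.742 × 10^5 m³ = 0.1741 GL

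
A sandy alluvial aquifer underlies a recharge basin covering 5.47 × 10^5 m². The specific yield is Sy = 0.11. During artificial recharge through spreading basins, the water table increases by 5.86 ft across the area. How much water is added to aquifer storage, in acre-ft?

Δh = 5.86 ft = 1.786 m
ΔV = Sy × A × Δh = 0.11 × 5.47 × 10^5 m² × 1.786 m = 1.075 × 10^5 m³
ΔV = 1.075 × 10^5 m³ = 87.13 acre-ft

ΔV ≈ 87.1 acre-ft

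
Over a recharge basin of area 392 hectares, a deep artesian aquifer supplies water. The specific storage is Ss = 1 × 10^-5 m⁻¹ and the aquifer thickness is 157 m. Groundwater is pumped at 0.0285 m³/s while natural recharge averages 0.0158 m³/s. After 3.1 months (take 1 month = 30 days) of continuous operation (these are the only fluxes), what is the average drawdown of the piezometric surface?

Δh ≈ 16.6 m

S = Ss × b = 1 × 10^-5 m⁻¹ × 157 m = 1.57 × 10^-3
A = 392 hectares = 3.92 × 10^6 m²
Net abstraction = 0.0285 − 0.0158 = 0.0127 m³/s
Q_net = 0.0127 m³/s = 1097 m³/d
t = 3.1 months = 93 d
ΔV = Q × t = 1097 m³/d × 93 d = 1.02 × 10^5 m³
Δh = ΔV / (S × A) = 1.02 × 10^5 / (0.00157 × 3.92 × 10^6) = 16.58 m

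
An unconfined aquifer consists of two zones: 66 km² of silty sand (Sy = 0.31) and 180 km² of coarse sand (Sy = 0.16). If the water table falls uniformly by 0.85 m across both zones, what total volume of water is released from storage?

ΔV ≈ 4.19 × 10^7 m³

A₁ = 66 km² = 6.6 × 10^7 m²; A₂ = 180 km² = 1.8 × 10^8 m²
ΔV₁ = 0.31 × 6.6 × 10^7 × 0.85 = 1.739 × 10^7 m³
ΔV₂ = 0.16 × 1.8 × 10^8 × 0.85 = 2.448 × 10^7 m³
ΔV = ΔV₁ + ΔV₂ = 4.187 × 10^7 m³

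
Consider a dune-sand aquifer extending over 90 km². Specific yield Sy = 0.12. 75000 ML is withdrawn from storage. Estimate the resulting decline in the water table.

Δh ≈ 6.94 m

A = 90 km² = 9 × 10^7 m²
ΔV = 75000 ML = 7.5 × 10^7 m³
Δh = ΔV / (Sy × A) = 7.5 × 10^7 m³ / (0.12 × 9 × 10^7 m²) = 6.944 m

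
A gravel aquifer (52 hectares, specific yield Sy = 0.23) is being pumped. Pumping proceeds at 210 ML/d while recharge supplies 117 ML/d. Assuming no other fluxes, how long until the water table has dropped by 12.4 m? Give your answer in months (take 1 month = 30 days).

A = 52 hectares = 5.2 × 10^5 m²
ΔV = Sy × A × Δh = 0.23 × 5.2 × 10^5 × 12.4 = 1.483 × 10^6 m³
Net withdrawal = 210 − 117 = 93 ML/d = 93000 m³/d
t = ΔV / Q = 1.483 × 10^6 m³ / 93000 m³/d = 15.95 d
t = 15.95 d ≈ 0.5316 months

t ≈ 0.532 months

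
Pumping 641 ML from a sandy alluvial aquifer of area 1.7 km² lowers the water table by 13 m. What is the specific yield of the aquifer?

A = 1.7 km² = 1.7 × 10^6 m²
ΔV = 641 ML = 6.41 × 10^5 m³
Sy = ΔV / (A × Δh) = 6.41 × 10^5 m³ / (1.7 × 10^6 m² × 13 m) = 0.029

Sy ≈ 0.029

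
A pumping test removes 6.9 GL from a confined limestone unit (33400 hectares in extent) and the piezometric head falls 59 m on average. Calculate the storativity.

A = 33400 hectares = 3.34 × 10^8 m²
ΔV = 6.9 GL = 6.9 × 10^6 m³
S = ΔV / (A × Δh) = 6.9 × 10^6 m³ / (3.34 × 10^8 m² × 59 m) = 3.501 × 10^-4

S ≈ 3.5 × 10^-4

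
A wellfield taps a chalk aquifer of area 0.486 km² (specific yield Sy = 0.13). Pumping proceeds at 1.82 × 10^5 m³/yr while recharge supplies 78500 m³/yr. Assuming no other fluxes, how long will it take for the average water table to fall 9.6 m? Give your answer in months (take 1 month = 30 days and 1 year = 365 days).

t ≈ 71.3 months

A = 0.486 km² = 4.86 × 10^5 m²
ΔV = Sy × A × Δh = 0.13 × 4.86 × 10^5 × 9.6 = 6.065 × 10^5 m³
Net withdrawal = 1.82 × 10^5 − 78500 = 1.035 × 10^5 m³/yr = 283.6 m³/d
t = ΔV / Q = 6.065 × 10^5 m³ / 283.6 m³/d = 2139 d
t = 2139 d ≈ 71.3 months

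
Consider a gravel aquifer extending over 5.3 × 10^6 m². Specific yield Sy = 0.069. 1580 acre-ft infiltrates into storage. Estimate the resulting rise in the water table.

ΔV = 1580 acre-ft = 1.949 × 10^6 m³
Δh = ΔV / (Sy × A) = 1.949 × 10^6 m³ / (0.069 × 5.3 × 10^6 m²) = 5.329 m

Δh ≈ 5.33 m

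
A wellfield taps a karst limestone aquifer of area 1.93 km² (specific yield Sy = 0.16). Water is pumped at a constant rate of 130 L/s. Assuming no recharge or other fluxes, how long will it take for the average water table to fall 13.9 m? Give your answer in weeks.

t ≈ 54.6 weeks

A = 1.93 km² = 1.93 × 10^6 m²
ΔV = Sy × A × Δh = 0.16 × 1.93 × 10^6 × 13.9 = 4.292 × 10^6 m³
Q = 130 L/s = 11230 m³/d
t = ΔV / Q = 4.292 × 10^6 m³ / 11230 m³/d = 382.2 d
t = 382.2 d ≈ 54.59 weeks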